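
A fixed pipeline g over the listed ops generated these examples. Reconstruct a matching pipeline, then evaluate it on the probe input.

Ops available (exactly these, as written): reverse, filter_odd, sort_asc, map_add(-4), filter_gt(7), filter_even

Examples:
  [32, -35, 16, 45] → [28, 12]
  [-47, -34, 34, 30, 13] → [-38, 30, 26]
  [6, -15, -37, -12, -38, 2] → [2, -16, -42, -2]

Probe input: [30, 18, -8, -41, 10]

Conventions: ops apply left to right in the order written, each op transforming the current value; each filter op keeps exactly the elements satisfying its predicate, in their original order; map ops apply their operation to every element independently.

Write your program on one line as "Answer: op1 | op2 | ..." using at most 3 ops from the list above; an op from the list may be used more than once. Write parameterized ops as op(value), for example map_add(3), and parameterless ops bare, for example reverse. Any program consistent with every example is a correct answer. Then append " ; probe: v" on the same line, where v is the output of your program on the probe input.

filter_even | map_add(-4) ; probe: [26, 14, -12, 6]

Check, running the answer program on each example:
  [32, -35, 16, 45] -> [32, 16] -> [28, 12]
  [-47, -34, 34, 30, 13] -> [-34, 34, 30] -> [-38, 30, 26]
  [6, -15, -37, -12, -38, 2] -> [6, -12, -38, 2] -> [2, -16, -42, -2]
  probe: [30, 18, -8, -41, 10] -> [30, 18, -8, 10] -> [26, 14, -12, 6]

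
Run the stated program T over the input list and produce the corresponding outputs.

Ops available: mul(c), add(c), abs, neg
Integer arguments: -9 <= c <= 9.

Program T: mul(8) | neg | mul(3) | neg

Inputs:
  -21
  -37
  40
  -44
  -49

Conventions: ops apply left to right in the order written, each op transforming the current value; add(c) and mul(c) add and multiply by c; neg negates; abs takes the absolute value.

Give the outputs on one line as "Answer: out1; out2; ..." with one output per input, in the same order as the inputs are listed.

-504; -888; 960; -1056; -1176

Execution, op by op:
  -21 -> -168 -> 168 -> 504 -> -504
  -37 -> -296 -> 296 -> 888 -> -888
  40 -> 320 -> -320 -> -960 -> 960
  -44 -> -352 -> 352 -> 1056 -> -1056
  -49 -> -392 -> 392 -> 1176 -> -1176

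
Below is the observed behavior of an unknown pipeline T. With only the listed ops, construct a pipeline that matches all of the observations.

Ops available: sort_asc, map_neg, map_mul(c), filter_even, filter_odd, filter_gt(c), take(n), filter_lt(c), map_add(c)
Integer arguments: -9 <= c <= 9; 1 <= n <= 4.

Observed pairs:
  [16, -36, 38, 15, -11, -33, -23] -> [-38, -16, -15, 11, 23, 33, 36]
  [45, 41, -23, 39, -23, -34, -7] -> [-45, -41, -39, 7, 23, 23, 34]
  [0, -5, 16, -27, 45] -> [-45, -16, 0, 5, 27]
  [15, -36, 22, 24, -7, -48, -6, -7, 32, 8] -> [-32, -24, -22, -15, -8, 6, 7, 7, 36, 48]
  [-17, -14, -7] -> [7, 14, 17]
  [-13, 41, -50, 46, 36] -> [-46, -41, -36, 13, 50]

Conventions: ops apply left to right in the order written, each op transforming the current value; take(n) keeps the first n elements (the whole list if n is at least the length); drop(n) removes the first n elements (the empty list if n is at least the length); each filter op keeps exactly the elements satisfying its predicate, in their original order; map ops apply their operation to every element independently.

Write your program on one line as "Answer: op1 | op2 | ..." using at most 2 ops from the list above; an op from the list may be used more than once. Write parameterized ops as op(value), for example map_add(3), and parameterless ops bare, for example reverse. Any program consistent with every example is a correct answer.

map_neg | sort_asc

Check, running the answer program on each example:
  [16, -36, 38, 15, -11, -33, -23] -> [-16, 36, -38, -15, 11, 33, 23] -> [-38, -16, -15, 11, 23, 33, 36]
  [45, 41, -23, 39, -23, -34, -7] -> [-45, -41, 23, -39, 23, 34, 7] -> [-45, -41, -39, 7, 23, 23, 34]
  [0, -5, 16, -27, 45] -> [0, 5, -16, 27, -45] -> [-45, -16, 0, 5, 27]
  [15, -36, 22, 24, -7, -48, -6, -7, 32, 8] -> [-15, 36, -22, -24, 7, 48, 6, 7, -32, -8] -> [-32, -24, -22, -15, -8, 6, 7, 7, 36, 48]
  [-17, -14, -7] -> [17, 14, 7] -> [7, 14, 17]
  [-13, 41, -50, 46, 36] -> [13, -41, 50, -46, -36] -> [-46, -41, -36, 13, 50]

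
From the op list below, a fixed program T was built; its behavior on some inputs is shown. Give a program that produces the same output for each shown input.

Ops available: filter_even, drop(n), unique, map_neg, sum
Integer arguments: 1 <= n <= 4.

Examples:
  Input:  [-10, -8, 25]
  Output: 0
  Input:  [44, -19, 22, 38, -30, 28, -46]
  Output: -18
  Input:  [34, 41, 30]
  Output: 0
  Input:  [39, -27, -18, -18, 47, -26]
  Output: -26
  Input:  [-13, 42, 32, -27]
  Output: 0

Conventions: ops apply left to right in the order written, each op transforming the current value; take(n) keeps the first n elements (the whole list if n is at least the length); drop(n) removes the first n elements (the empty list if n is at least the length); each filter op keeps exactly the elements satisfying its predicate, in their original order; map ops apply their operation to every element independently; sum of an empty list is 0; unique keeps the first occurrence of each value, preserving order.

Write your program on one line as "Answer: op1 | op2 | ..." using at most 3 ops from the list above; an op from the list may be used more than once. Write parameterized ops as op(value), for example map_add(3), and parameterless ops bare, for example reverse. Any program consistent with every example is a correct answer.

drop(1) | drop(4) | sum

Check, running the answer program on each example:
  [-10, -8, 25] -> [-8, 25] -> [] -> 0
  [44, -19, 22, 38, -30, 28, -46] -> [-19, 22, 38, -30, 28, -46] -> [28, -46] -> -18
  [34, 41, 30] -> [41, 30] -> [] -> 0
  [39, -27, -18, -18, 47, -26] -> [-27, -18, -18, 47, -26] -> [-26] -> -26
  [-13, 42, 32, -27] -> [42, 32, -27] -> [] -> 0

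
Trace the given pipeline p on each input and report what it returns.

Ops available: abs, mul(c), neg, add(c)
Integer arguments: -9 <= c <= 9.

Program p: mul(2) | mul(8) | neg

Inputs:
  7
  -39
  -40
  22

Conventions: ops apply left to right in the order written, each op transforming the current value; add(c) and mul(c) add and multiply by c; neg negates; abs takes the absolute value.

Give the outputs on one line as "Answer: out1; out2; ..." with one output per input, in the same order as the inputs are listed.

Execution, op by op:
  7 -> 14 -> 112 -> -112
  -39 -> -78 -> -624 -> 624
  -40 -> -80 -> -640 -> 640
  22 -> 44 -> 352 -> -352

-112; 624; 640; -352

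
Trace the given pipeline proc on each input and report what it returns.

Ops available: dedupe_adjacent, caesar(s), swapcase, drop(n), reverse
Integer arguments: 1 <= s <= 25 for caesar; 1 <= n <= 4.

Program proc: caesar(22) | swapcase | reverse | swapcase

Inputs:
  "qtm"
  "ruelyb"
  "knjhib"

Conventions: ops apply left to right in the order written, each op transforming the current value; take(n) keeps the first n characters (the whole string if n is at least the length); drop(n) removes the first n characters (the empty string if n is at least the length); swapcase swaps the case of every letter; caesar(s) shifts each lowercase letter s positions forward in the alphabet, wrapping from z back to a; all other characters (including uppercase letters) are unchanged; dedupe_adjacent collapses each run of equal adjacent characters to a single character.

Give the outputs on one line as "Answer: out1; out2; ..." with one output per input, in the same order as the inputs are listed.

"ipm"; "xuhaqn"; "xedfjg"

Execution, op by op:
  "qtm" -> "mpi" -> "MPI" -> "IPM" -> "ipm"
  "ruelyb" -> "nqahux" -> "NQAHUX" -> "XUHAQN" -> "xuhaqn"
  "knjhib" -> "gjfdex" -> "GJFDEX" -> "XEDFJG" -> "xedfjg"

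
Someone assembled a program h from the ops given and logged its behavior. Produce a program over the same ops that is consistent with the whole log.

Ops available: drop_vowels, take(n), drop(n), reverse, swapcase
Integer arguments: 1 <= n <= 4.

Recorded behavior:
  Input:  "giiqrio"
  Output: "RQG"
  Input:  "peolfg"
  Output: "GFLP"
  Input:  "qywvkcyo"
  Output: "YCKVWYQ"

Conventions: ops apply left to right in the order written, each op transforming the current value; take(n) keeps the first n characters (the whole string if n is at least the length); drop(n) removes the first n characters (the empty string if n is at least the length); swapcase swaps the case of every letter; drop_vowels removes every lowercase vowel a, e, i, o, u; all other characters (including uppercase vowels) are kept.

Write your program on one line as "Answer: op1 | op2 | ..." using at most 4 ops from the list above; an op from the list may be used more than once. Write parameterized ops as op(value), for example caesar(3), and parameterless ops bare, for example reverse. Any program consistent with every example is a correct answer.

reverse | drop_vowels | swapcase

Check, running the answer program on each example:
  "giiqrio" -> "oirqiig" -> "rqg" -> "RQG"
  "peolfg" -> "gfloep" -> "gflp" -> "GFLP"
  "qywvkcyo" -> "oyckvwyq" -> "yckvwyq" -> "YCKVWYQ"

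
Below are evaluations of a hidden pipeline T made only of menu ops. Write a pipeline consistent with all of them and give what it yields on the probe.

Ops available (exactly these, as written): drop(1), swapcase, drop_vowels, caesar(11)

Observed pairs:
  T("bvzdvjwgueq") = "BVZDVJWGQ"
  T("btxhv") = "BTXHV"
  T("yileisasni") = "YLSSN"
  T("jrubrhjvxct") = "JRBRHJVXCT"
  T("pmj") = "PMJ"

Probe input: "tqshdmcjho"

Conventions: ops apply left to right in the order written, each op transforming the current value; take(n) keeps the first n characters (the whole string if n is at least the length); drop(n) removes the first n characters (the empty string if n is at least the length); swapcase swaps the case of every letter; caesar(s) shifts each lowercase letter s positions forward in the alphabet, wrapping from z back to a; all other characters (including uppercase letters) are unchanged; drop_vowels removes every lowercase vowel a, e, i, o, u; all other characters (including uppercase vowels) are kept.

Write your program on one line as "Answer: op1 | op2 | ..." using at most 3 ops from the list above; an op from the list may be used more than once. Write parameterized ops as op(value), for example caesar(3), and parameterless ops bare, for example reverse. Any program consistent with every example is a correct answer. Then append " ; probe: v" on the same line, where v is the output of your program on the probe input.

drop_vowels | swapcase ; probe: "TQSHDMCJH"

Check, running the answer program on each example:
  "bvzdvjwgueq" -> "bvzdvjwgq" -> "BVZDVJWGQ"
  "btxhv" -> "btxhv" -> "BTXHV"
  "yileisasni" -> "ylssn" -> "YLSSN"
  "jrubrhjvxct" -> "jrbrhjvxct" -> "JRBRHJVXCT"
  "pmj" -> "pmj" -> "PMJ"
  probe: "tqshdmcjho" -> "tqshdmcjh" -> "TQSHDMCJH"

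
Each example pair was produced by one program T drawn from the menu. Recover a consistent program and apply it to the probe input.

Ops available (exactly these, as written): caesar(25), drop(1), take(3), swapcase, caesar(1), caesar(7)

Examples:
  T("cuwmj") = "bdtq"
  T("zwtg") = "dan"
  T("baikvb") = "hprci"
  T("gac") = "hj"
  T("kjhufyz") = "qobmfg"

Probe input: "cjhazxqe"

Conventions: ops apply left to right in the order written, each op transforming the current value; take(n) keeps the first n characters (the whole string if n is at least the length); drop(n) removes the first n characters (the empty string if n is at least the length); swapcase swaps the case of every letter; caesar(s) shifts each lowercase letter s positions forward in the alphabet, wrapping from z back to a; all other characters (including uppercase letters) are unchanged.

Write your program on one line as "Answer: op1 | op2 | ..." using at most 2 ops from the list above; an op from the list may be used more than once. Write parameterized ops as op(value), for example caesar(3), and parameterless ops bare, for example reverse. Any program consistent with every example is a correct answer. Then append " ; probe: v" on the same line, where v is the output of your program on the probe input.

drop(1) | caesar(7) ; probe: "qohgexl"

Check, running the answer program on each example:
  "cuwmj" -> "uwmj" -> "bdtq"
  "zwtg" -> "wtg" -> "dan"
  "baikvb" -> "aikvb" -> "hprci"
  "gac" -> "ac" -> "hj"
  "kjhufyz" -> "jhufyz" -> "qobmfg"
  probe: "cjhazxqe" -> "jhazxqe" -> "qohgexl"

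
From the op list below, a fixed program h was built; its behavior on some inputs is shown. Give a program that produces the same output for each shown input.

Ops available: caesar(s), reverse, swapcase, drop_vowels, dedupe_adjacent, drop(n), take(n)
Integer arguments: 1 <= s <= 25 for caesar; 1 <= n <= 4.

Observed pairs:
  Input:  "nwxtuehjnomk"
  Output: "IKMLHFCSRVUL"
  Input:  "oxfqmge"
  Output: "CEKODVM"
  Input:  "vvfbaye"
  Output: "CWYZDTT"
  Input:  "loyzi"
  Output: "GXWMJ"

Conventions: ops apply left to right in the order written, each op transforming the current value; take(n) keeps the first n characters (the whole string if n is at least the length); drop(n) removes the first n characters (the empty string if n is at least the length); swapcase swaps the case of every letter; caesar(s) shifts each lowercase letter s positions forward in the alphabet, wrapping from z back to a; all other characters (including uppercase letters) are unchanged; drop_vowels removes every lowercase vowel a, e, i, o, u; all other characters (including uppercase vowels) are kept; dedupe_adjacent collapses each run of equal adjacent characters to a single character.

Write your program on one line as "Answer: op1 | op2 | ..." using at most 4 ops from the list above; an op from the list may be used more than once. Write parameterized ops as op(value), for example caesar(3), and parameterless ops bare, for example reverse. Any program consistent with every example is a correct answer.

caesar(24) | swapcase | reverse

Check, running the answer program on each example:
  "nwxtuehjnomk" -> "luvrscfhlmki" -> "LUVRSCFHLMKI" -> "IKMLHFCSRVUL"
  "oxfqmge" -> "mvdokec" -> "MVDOKEC" -> "CEKODVM"
  "vvfbaye" -> "ttdzywc" -> "TTDZYWC" -> "CWYZDTT"
  "loyzi" -> "jmwxg" -> "JMWXG" -> "GXWMJ"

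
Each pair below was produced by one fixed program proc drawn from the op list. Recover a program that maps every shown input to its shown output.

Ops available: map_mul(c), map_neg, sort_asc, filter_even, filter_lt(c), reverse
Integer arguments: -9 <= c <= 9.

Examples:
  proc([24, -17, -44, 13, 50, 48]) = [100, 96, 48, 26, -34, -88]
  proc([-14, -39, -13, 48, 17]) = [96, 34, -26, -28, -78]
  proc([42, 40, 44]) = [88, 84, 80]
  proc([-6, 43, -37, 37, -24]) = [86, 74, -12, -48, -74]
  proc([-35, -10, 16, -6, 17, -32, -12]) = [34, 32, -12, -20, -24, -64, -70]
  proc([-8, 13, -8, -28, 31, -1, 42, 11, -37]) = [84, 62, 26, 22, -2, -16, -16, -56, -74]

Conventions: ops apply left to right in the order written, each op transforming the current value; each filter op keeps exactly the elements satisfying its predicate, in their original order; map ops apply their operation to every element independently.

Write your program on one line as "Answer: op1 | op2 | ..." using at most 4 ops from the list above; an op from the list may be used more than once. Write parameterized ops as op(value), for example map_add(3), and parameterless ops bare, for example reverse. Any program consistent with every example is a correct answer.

sort_asc | reverse | map_neg | map_mul(-2)

Check, running the answer program on each example:
  [24, -17, -44, 13, 50, 48] -> [-44, -17, 13, 24, 48, 50] -> [50, 48, 24, 13, -17, -44] -> [-50, -48, -24, -13, 17, 44] -> [100, 96, 48, 26, -34, -88]
  [-14, -39, -13, 48, 17] -> [-39, -14, -13, 17, 48] -> [48, 17, -13, -14, -39] -> [-48, -17, 13, 14, 39] -> [96, 34, -26, -28, -78]
  [42, 40, 44] -> [40, 42, 44] -> [44, 42, 40] -> [-44, -42, -40] -> [88, 84, 80]
  [-6, 43, -37, 37, -24] -> [-37, -24, -6, 37, 43] -> [43, 37, -6, -24, -37] -> [-43, -37, 6, 24, 37] -> [86, 74, -12, -48, -74]
  [-35, -10, 16, -6, 17, -32, -12] -> [-35, -32, -12, -10, -6, 16, 17] -> [17, 16, -6, -10, -12, -32, -35] -> [-17, -16, 6, 10, 12, 32, 35] -> [34, 32, -12, -20, -24, -64, -70]
  [-8, 13, -8, -28, 31, -1, 42, 11, -37] -> [-37, -28, -8, -8, -1, 11, 13, 31, 42] -> [42, 31, 13, 11, -1, -8, -8, -28, -37] -> [-42, -31, -13, -11, 1, 8, 8, 28, 37] -> [84, 62, 26, 22, -2, -16, -16, -56, -74]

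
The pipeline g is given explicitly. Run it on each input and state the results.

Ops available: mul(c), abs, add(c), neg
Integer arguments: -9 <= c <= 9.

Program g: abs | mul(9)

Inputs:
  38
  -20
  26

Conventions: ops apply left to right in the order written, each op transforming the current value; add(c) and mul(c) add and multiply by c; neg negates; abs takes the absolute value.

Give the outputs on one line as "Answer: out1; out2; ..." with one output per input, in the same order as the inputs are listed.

342; 180; 234

Execution, op by op:
  38 -> 38 -> 342
  -20 -> 20 -> 180
  26 -> 26 -> 234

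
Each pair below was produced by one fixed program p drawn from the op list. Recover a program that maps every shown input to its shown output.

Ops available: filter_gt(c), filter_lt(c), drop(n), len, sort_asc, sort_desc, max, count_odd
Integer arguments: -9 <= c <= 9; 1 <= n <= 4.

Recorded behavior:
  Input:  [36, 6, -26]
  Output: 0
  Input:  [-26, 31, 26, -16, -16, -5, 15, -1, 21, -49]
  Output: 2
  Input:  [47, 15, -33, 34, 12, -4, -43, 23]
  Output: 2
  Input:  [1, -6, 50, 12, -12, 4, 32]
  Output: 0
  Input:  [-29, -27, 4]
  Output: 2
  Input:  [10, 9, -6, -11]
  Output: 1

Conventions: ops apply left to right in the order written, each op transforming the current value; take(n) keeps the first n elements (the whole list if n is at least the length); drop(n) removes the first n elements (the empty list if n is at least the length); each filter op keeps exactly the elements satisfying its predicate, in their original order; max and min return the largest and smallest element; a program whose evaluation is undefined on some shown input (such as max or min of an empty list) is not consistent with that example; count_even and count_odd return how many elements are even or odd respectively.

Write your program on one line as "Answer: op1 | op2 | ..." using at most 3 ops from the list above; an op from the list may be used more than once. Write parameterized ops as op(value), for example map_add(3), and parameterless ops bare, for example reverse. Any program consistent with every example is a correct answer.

filter_lt(-1) | count_odd

Check, running the answer program on each example:
  [36, 6, -26] -> [-26] -> 0
  [-26, 31, 26, -16, -16, -5, 15, -1, 21, -49] -> [-26, -16, -16, -5, -49] -> 2
  [47, 15, -33, 34, 12, -4, -43, 23] -> [-33, -4, -43] -> 2
  [1, -6, 50, 12, -12, 4, 32] -> [-6, -12] -> 0
  [-29, -27, 4] -> [-29, -27] -> 2
  [10, 9, -6, -11] -> [-6, -11] -> 1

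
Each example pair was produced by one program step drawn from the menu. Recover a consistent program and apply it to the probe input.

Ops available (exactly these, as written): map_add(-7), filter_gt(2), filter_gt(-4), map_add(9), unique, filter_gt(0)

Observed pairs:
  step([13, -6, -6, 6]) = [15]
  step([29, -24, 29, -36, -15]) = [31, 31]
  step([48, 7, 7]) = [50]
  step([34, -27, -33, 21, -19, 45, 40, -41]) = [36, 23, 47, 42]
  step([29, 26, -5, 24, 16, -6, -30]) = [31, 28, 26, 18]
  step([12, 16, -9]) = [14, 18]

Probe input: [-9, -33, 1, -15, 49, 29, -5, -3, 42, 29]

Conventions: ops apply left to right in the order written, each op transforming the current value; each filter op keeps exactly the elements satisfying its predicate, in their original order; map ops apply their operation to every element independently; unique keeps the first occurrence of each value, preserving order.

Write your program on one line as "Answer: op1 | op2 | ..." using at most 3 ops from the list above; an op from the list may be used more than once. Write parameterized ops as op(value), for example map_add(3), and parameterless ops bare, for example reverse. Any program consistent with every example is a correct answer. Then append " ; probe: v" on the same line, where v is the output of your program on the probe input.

map_add(-7) | filter_gt(2) | map_add(9) ; probe: [51, 31, 44, 31]

Check, running the answer program on each example:
  [13, -6, -6, 6] -> [6, -13, -13, -1] -> [6] -> [15]
  [29, -24, 29, -36, -15] -> [22, -31, 22, -43, -22] -> [22, 22] -> [31, 31]
  [48, 7, 7] -> [41, 0, 0] -> [41] -> [50]
  [34, -27, -33, 21, -19, 45, 40, -41] -> [27, -34, -40, 14, -26, 38, 33, -48] -> [27, 14, 38, 33] -> [36, 23, 47, 42]
  [29, 26, -5, 24, 16, -6, -30] -> [22, 19, -12, 17, 9, -13, -37] -> [22, 19, 17, 9] -> [31, 28, 26, 18]
  [12, 16, -9] -> [5, 9, -16] -> [5, 9] -> [14, 18]
  probe: [-9, -33, 1, -15, 49, 29, -5, -3, 42, 29] -> [-16, -40, -6, -22, 42, 22, -12, -10, 35, 22] -> [42, 22, 35, 22] -> [51, 31, 44, 31]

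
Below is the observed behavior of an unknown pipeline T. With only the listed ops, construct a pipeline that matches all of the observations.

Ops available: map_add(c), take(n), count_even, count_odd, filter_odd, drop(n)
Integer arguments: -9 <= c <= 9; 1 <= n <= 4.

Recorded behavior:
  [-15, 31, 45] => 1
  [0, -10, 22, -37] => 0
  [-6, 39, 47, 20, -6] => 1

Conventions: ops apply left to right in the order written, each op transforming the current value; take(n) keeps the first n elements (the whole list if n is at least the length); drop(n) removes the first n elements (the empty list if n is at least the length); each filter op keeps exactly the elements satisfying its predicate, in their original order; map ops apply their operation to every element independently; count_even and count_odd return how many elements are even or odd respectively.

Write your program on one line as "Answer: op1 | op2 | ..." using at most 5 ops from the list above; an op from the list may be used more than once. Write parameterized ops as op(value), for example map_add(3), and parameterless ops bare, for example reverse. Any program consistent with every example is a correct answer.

take(2) | filter_odd | take(1) | count_odd

Check, running the answer program on each example:
  [-15, 31, 45] -> [-15, 31] -> [-15, 31] -> [-15] -> 1
  [0, -10, 22, -37] -> [0, -10] -> [] -> [] -> 0
  [-6, 39, 47, 20, -6] -> [-6, 39] -> [39] -> [39] -> 1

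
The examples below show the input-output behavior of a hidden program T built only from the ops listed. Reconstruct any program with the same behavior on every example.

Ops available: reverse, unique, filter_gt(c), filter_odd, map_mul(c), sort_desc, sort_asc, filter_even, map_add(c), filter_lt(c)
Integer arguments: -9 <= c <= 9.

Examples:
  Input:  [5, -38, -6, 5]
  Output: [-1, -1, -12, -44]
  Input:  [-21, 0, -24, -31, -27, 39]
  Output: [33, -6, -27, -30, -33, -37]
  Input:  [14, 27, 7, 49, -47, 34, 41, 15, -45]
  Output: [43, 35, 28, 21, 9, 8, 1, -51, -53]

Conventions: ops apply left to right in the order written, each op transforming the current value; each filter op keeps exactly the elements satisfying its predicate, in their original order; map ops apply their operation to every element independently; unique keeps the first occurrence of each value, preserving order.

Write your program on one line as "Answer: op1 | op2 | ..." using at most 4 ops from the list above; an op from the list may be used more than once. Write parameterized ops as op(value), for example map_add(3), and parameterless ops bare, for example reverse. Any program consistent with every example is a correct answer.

reverse | map_add(-6) | sort_desc

Check, running the answer program on each example:
  [5, -38, -6, 5] -> [5, -6, -38, 5] -> [-1, -12, -44, -1] -> [-1, -1, -12, -44]
  [-21, 0, -24, -31, -27, 39] -> [39, -27, -31, -24, 0, -21] -> [33, -33, -37, -30, -6, -27] -> [33, -6, -27, -30, -33, -37]
  [14, 27, 7, 49, -47, 34, 41, 15, -45] -> [-45, 15, 41, 34, -47, 49, 7, 27, 14] -> [-51, 9, 35, 28, -53, 43, 1, 21, 8] -> [43, 35, 28, 21, 9, 8, 1, -51, -53]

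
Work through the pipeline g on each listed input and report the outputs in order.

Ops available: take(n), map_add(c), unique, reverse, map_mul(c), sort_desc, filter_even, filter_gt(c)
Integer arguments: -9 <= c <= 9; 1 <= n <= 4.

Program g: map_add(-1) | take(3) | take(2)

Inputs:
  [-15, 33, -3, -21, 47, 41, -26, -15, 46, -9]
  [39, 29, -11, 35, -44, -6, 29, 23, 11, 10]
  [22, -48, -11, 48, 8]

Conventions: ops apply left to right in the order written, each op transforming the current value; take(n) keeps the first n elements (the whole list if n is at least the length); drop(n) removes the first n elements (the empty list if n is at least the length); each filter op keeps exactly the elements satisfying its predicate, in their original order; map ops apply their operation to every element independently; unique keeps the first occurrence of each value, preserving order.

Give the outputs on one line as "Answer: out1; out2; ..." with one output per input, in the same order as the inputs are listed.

[-16, 32]; [38, 28]; [21, -49]

Execution, op by op:
  [-15, 33, -3, -21, 47, 41, -26, -15, 46, -9] -> [-16, 32, -4, -22, 46, 40, -27, -16, 45, -10] -> [-16, 32, -4] -> [-16, 32]
  [39, 29, -11, 35, -44, -6, 29, 23, 11, 10] -> [38, 28, -12, 34, -45, -7, 28, 22, 10, 9] -> [38, 28, -12] -> [38, 28]
  [22, -48, -11, 48, 8] -> [21, -49, -12, 47, 7] -> [21, -49, -12] -> [21, -49]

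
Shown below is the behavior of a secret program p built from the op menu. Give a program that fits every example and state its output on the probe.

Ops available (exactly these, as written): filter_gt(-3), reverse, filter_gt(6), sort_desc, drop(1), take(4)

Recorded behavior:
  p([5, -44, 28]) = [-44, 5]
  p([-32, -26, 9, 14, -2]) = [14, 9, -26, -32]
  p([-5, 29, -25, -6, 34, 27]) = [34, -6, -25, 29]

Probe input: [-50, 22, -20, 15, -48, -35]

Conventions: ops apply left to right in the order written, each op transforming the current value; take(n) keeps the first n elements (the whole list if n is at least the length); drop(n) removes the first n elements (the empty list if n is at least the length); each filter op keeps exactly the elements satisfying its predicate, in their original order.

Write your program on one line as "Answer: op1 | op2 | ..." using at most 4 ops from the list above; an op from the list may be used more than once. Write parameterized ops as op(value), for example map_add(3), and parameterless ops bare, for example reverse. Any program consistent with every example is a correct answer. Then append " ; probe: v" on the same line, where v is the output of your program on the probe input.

reverse | drop(1) | take(4) ; probe: [-48, 15, -20, 22]

Check, running the answer program on each example:
  [5, -44, 28] -> [28, -44, 5] -> [-44, 5] -> [-44, 5]
  [-32, -26, 9, 14, -2] -> [-2, 14, 9, -26, -32] -> [14, 9, -26, -32] -> [14, 9, -26, -32]
  [-5, 29, -25, -6, 34, 27] -> [27, 34, -6, -25, 29, -5] -> [34, -6, -25, 29, -5] -> [34, -6, -25, 29]
  probe: [-50, 22, -20, 15, -48, -35] -> [-35, -48, 15, -20, 22, -50] -> [-48, 15, -20, 22, -50] -> [-48, 15, -20, 22]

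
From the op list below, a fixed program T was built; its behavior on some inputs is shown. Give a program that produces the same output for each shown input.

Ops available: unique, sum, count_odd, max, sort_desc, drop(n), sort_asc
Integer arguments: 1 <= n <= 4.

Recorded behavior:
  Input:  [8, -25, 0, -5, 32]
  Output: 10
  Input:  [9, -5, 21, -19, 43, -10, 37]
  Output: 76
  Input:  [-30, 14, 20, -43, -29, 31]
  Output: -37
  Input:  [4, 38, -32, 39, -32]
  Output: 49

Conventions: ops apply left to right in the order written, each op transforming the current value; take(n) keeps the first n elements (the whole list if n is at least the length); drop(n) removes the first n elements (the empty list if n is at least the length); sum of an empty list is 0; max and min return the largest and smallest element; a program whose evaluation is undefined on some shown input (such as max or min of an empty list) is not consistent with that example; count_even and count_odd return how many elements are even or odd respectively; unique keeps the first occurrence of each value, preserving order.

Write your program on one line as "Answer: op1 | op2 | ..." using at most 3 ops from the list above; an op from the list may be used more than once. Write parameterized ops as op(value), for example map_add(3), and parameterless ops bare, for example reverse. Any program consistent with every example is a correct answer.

unique | sum

Check, running the answer program on each example:
  [8, -25, 0, -5, 32] -> [8, -25, 0, -5, 32] -> 10
  [9, -5, 21, -19, 43, -10, 37] -> [9, -5, 21, -19, 43, -10, 37] -> 76
  [-30, 14, 20, -43, -29, 31] -> [-30, 14, 20, -43, -29, 31] -> -37
  [4, 38, -32, 39, -32] -> [4, 38, -32, 39] -> 49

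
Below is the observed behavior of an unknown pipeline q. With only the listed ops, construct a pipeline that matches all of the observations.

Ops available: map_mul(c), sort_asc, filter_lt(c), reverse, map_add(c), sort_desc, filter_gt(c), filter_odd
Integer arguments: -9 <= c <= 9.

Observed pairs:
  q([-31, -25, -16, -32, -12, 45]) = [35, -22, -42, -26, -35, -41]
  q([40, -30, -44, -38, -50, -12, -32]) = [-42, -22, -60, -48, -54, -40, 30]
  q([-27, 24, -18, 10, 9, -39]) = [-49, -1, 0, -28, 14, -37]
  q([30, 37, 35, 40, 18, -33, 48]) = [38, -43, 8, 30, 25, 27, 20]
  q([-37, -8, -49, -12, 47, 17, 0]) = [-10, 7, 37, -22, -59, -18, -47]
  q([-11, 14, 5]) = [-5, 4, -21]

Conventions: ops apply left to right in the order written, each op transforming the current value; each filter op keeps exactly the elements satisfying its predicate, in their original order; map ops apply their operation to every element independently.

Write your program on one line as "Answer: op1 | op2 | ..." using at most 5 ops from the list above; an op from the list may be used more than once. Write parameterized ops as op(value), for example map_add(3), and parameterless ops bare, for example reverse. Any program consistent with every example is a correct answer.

map_add(8) | map_add(-4) | map_add(-6) | reverse | map_add(-8)

Check, running the answer program on each example:
  [-31, -25, -16, -32, -12, 45] -> [-23, -17, -8, -24, -4, 53] -> [-27, -21, -12, -28, -8, 49] -> [-33, -27, -18, -34, -14, 43] -> [43, -14, -34, -18, -27, -33] -> [35, -22, -42, -26, -35, -41]
  [40, -30, -44, -38, -50, -12, -32] -> [48, -22, -36, -30, -42, -4, -24] -> [44, -26, -40, -34, -46, -8, -28] -> [38, -32, -46, -40, -52, -14, -34] -> [-34, -14, -52, -40, -46, -32, 38] -> [-42, -22, -60, -48, -54, -40, 30]
  [-27, 24, -18, 10, 9, -39] -> [-19, 32, -10, 18, 17, -31] -> [-23, 28, -14, 14, 13, -35] -> [-29, 22, -20, 8, 7, -41] -> [-41, 7, 8, -20, 22, -29] -> [-49, -1, 0, -28, 14, -37]
  [30, 37, 35, 40, 18, -33, 48] -> [38, 45, 43, 48, 26, -25, 56] -> [34, 41, 39, 44, 22, -29, 52] -> [28, 35, 33, 38, 16, -35, 46] -> [46, -35, 16, 38, 33, 35, 28] -> [38, -43, 8, 30, 25, 27, 20]
  [-37, -8, -49, -12, 47, 17, 0] -> [-29, 0, -41, -4, 55, 25, 8] -> [-33, -4, -45, -8, 51, 21, 4] -> [-39, -10, -51, -14, 45, 15, -2] -> [-2, 15, 45, -14, -51, -10, -39] -> [-10, 7, 37, -22, -59, -18, -47]
  [-11, 14, 5] -> [-3, 22, 13] -> [-7, 18, 9] -> [-13, 12, 3] -> [3, 12, -13] -> [-5, 4, -21]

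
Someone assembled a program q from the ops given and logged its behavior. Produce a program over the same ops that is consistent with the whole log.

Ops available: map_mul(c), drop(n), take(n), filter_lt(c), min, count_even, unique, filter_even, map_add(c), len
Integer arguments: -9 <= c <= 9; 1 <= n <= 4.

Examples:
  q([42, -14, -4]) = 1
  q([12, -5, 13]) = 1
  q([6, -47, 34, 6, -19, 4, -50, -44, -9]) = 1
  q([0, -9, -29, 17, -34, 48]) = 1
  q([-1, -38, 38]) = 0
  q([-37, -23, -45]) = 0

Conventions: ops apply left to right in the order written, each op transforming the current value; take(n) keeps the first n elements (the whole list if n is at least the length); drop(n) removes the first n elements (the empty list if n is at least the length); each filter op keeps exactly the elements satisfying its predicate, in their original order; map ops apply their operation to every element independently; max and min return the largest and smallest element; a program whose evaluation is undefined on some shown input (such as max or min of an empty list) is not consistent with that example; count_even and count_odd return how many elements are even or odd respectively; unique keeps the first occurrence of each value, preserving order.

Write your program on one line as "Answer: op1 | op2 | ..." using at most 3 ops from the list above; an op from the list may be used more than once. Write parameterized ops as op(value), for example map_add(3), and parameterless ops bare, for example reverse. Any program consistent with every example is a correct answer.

take(1) | filter_even | count_even

Check, running the answer program on each example:
  [42, -14, -4] -> [42] -> [42] -> 1
  [12, -5, 13] -> [12] -> [12] -> 1
  [6, -47, 34, 6, -19, 4, -50, -44, -9] -> [6] -> [6] -> 1
  [0, -9, -29, 17, -34, 48] -> [0] -> [0] -> 1
  [-1, -38, 38] -> [-1] -> [] -> 0
  [-37, -23, -45] -> [-37] -> [] -> 0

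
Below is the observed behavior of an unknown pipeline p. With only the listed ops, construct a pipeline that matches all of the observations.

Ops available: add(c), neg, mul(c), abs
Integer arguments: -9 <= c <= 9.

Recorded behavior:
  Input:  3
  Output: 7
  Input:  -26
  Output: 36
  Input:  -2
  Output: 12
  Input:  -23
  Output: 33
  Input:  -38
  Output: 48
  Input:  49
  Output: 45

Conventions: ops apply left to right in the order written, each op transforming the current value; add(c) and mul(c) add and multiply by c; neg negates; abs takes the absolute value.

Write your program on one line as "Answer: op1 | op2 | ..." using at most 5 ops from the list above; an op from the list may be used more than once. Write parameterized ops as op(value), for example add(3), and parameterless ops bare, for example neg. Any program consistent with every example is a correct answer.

neg | add(7) | abs | add(3)

Check, running the answer program on each example:
  3 -> -3 -> 4 -> 4 -> 7
  -26 -> 26 -> 33 -> 33 -> 36
  -2 -> 2 -> 9 -> 9 -> 12
  -23 -> 23 -> 30 -> 30 -> 33
  -38 -> 38 -> 45 -> 45 -> 48
  49 -> -49 -> -42 -> 42 -> 45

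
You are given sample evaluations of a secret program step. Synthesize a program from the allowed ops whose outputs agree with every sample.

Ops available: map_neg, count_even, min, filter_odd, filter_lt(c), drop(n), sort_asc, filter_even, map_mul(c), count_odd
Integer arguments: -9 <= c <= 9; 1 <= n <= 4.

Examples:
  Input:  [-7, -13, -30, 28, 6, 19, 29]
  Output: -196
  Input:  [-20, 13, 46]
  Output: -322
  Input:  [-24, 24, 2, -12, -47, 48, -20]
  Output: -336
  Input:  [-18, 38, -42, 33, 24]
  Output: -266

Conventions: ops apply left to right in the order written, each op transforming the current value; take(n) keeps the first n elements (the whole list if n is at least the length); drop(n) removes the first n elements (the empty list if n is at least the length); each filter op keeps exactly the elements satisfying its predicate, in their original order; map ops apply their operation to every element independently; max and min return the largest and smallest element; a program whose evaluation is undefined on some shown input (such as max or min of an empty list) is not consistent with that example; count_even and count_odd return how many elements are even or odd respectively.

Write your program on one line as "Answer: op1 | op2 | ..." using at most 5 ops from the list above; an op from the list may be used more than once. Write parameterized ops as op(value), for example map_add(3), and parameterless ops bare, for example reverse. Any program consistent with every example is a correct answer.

filter_even | drop(1) | map_mul(-7) | min

Check, running the answer program on each example:
  [-7, -13, -30, 28, 6, 19, 29] -> [-30, 28, 6] -> [28, 6] -> [-196, -42] -> -196
  [-20, 13, 46] -> [-20, 46] -> [46] -> [-322] -> -322
  [-24, 24, 2, -12, -47, 48, -20] -> [-24, 24, 2, -12, 48, -20] -> [24, 2, -12, 48, -20] -> [-168, -14, 84, -336, 140] -> -336
  [-18, 38, -42, 33, 24] -> [-18, 38, -42, 24] -> [38, -42, 24] -> [-266, 294, -168] -> -266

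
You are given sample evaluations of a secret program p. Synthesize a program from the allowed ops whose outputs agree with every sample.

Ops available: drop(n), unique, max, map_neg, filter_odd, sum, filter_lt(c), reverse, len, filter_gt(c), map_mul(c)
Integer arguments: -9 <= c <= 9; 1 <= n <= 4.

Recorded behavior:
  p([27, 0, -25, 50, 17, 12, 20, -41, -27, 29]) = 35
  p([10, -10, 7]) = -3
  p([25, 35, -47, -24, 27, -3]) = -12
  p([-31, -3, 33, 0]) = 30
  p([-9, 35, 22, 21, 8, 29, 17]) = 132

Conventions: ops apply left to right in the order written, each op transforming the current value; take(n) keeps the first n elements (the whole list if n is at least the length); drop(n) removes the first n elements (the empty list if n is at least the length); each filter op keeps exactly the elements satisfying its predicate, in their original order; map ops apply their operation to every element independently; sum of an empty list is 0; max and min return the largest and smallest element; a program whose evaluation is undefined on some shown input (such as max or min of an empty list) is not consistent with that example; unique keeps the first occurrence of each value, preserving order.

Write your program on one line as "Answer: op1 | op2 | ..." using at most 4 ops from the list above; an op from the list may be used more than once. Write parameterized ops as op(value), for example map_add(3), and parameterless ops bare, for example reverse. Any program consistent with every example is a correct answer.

drop(1) | reverse | sum

Check, running the answer program on each example:
  [27, 0, -25, 50, 17, 12, 20, -41, -27, 29] -> [0, -25, 50, 17, 12, 20, -41, -27, 29] -> [29, -27, -41, 20, 12, 17, 50, -25, 0] -> 35
  [10, -10, 7] -> [-10, 7] -> [7, -10] -> -3
  [25, 35, -47, -24, 27, -3] -> [35, -47, -24, 27, -3] -> [-3, 27, -24, -47, 35] -> -12
  [-31, -3, 33, 0] -> [-3, 33, 0] -> [0, 33, -3] -> 30
  [-9, 35, 22, 21, 8, 29, 17] -> [35, 22, 21, 8, 29, 17] -> [17, 29, 8, 21, 22, 35] -> 132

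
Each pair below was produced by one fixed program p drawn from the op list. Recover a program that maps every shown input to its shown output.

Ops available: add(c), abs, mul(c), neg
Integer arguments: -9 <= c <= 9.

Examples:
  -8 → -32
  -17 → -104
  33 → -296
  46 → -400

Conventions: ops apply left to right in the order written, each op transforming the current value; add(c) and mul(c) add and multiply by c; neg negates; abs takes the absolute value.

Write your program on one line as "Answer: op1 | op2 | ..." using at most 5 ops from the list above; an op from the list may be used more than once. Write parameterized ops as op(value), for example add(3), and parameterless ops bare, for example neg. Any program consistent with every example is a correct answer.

add(4) | mul(-8) | abs | neg

Check, running the answer program on each example:
  -8 -> -4 -> 32 -> 32 -> -32
  -17 -> -13 -> 104 -> 104 -> -104
  33 -> 37 -> -296 -> 296 -> -296
  46 -> 50 -> -400 -> 400 -> -400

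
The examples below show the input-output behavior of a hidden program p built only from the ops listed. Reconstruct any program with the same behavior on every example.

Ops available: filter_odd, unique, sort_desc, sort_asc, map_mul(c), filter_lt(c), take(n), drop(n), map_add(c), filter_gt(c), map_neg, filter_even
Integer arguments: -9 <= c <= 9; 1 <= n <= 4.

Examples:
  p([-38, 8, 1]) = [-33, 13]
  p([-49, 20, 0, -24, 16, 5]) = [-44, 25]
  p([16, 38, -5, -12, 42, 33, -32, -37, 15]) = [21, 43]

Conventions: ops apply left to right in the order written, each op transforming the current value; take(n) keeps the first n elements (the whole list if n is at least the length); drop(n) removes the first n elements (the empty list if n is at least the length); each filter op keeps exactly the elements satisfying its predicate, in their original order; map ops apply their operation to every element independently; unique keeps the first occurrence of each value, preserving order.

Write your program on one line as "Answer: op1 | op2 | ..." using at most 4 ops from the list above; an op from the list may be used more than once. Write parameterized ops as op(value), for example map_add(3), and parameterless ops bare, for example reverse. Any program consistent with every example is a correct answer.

map_add(8) | take(2) | map_add(-3)

Check, running the answer program on each example:
  [-38, 8, 1] -> [-30, 16, 9] -> [-30, 16] -> [-33, 13]
  [-49, 20, 0, -24, 16, 5] -> [-41, 28, 8, -16, 24, 13] -> [-41, 28] -> [-44, 25]
  [16, 38, -5, -12, 42, 33, -32, -37, 15] -> [24, 46, 3, -4, 50, 41, -24, -29, 23] -> [24, 46] -> [21, 43]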